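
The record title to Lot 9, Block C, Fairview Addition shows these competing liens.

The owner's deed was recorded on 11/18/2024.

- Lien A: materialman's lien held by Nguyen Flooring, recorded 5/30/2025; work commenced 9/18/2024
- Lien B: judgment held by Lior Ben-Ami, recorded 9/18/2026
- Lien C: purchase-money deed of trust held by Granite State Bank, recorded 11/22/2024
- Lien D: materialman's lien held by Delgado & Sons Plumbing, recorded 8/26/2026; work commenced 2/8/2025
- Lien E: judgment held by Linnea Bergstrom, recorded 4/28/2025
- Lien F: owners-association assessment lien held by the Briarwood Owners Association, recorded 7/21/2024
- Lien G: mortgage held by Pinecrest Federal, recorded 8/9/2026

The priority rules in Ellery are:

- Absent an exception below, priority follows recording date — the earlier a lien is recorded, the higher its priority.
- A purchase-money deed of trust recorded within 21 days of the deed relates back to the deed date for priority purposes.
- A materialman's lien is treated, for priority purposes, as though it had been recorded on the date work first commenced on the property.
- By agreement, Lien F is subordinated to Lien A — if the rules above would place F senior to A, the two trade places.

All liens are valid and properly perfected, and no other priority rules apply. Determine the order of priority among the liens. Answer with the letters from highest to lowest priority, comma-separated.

Effective dates: A is treated as recorded 9/18/2024, the work-commencement date; C relates back to the deed date 11/18/2024; D relates back to 2/8/2025 (work commenced).
Sorted by effective date: F (7/21/2024), A (9/18/2024), C (11/18/2024), D (2/8/2025), E (4/28/2025), G (8/9/2026), B (9/18/2026).
F is senior to A before the subordination, so the two trade places.

A, F, C, D, E, G, B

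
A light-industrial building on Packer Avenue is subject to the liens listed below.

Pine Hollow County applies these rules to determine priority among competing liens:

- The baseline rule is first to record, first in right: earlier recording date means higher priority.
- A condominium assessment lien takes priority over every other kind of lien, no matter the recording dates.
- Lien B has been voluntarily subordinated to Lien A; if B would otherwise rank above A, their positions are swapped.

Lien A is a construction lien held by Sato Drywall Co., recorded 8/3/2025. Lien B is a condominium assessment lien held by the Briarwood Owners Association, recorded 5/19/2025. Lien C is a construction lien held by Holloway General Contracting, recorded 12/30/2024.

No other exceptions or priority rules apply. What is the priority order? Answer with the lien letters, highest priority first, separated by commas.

A, C, B

As a condominium assessment lien, B is senior to every other lien.
The other liens, earliest effective date first: C (12/30/2024), A (8/3/2025).
B is senior to A before the subordination, so the two trade places.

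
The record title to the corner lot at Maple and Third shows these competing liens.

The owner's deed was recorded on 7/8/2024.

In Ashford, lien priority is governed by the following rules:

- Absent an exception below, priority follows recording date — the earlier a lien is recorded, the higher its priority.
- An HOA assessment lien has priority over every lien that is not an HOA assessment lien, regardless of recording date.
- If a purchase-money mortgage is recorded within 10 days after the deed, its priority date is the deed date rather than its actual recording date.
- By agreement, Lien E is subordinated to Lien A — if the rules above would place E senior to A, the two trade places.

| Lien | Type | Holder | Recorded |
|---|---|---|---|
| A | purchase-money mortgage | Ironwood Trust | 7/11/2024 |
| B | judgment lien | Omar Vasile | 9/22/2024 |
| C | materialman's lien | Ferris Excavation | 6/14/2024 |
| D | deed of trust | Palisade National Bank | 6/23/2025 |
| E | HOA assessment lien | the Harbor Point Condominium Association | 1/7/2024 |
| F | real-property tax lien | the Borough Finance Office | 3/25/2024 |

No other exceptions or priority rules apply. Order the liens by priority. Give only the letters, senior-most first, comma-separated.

A, F, C, E, B, D

First, effective dates: A was recorded within the 10-day window, so its effective date is the deed date 7/8/2024.
E is an HOA assessment lien and takes priority over every other lien.
Ordering the rest by effective date: F (3/25/2024), C (6/14/2024), A (7/8/2024), B (9/22/2024), D (6/23/2025).
E is senior to A before the subordination, so the two trade places.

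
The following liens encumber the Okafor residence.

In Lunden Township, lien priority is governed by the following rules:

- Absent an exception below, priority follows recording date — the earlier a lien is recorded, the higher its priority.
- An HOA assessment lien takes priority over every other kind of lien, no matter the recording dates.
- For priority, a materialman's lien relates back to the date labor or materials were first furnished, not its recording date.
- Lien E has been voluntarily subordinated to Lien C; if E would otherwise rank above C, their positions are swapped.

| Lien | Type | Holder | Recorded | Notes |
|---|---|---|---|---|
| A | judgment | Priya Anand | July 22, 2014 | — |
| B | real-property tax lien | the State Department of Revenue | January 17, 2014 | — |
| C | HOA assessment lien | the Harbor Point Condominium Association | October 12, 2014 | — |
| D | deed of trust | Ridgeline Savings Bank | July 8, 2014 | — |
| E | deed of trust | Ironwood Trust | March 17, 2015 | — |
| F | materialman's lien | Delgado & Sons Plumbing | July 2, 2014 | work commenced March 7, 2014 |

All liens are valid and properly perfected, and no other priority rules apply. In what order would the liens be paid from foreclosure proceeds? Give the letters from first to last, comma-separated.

Adjusting effective dates: F is treated as recorded March 7, 2014, the work-commencement date.
As an HOA assessment lien, C is senior to every other lien.
The other liens, earliest effective date first: B (January 17, 2014), F (March 7, 2014), D (July 8, 2014), A (July 22, 2014), E (March 17, 2015).
E already ranks below C; the subordination has no effect.

C, B, F, D, A, E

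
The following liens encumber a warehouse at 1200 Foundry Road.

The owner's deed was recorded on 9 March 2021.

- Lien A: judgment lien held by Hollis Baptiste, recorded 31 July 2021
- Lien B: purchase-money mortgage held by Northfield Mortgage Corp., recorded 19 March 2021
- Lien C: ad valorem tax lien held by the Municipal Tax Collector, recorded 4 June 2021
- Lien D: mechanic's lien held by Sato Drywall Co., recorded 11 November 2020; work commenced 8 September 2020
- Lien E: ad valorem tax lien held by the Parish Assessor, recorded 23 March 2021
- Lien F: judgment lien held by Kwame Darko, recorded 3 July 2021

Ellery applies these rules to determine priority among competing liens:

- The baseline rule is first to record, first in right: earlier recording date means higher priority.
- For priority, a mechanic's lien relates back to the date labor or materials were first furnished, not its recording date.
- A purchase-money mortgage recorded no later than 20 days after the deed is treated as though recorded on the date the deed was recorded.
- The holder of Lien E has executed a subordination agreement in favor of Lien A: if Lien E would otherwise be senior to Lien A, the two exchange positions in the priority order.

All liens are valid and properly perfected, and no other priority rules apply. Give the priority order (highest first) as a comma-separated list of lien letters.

Effective dates: B relates back to the deed date 9 March 2021; D is treated as recorded 8 September 2020, the work-commencement date.
Ordering by effective date: D (8 September 2020), B (9 March 2021), E (23 March 2021), C (4 June 2021), F (3 July 2021), A (31 July 2021).
E would otherwise be senior to A, so under the subordination agreement E and A exchange positions.

D, B, A, C, F, E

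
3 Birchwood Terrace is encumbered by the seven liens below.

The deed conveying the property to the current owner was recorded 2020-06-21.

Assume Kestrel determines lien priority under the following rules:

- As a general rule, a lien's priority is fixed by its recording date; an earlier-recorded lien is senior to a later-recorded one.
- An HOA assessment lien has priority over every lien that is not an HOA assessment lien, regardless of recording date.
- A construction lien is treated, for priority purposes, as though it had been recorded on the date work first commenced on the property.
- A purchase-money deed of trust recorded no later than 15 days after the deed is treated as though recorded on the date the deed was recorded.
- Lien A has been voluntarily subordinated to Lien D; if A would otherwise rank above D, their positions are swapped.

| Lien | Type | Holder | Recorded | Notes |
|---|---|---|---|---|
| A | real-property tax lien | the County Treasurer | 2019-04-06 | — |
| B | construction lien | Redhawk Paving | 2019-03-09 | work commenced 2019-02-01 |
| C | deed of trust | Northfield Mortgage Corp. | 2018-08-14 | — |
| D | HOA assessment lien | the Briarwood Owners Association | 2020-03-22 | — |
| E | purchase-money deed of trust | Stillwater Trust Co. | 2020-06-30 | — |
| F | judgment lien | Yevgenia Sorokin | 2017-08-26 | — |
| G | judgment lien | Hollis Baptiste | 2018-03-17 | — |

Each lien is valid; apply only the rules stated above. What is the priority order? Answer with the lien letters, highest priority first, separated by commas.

D, F, G, C, B, A, E

Effective dates after the stated exceptions: B relates back to 2019-02-01 (work commenced); E was recorded within the 15-day window, so its effective date is the deed date 2020-06-21.
As an HOA assessment lien, D is senior to every other lien.
Among the remaining liens, by effective date: F (2017-08-26), G (2018-03-17), C (2018-08-14), B (2019-02-01), A (2019-04-06), E (2020-06-21).
Since A is not senior to D, the subordination leaves the order unchanged.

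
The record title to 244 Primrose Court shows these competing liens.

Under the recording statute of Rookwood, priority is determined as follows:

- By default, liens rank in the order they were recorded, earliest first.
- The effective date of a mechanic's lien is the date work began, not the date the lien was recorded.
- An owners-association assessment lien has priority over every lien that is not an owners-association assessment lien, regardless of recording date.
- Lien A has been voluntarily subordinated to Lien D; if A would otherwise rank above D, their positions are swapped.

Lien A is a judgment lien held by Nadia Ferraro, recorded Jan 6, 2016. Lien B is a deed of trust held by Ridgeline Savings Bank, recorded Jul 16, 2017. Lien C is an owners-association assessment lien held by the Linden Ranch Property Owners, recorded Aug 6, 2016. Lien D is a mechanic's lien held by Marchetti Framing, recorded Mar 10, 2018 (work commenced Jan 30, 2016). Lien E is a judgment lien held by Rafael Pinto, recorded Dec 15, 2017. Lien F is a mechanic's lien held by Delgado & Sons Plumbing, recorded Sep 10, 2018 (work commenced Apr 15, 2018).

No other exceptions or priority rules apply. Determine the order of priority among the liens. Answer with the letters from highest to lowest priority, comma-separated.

C, D, A, B, E, F

First, effective dates: D's effective date is Jan 30, 2016, when work began; F is treated as recorded Apr 15, 2018, the work-commencement date.
As an owners-association assessment lien, C is senior to every other lien.
Remaining liens by effective date: A (Jan 6, 2016), D (Jan 30, 2016), B (Jul 16, 2017), E (Dec 15, 2017), F (Apr 15, 2018).
A would otherwise be senior to D, so under the subordination agreement A and D exchange positions.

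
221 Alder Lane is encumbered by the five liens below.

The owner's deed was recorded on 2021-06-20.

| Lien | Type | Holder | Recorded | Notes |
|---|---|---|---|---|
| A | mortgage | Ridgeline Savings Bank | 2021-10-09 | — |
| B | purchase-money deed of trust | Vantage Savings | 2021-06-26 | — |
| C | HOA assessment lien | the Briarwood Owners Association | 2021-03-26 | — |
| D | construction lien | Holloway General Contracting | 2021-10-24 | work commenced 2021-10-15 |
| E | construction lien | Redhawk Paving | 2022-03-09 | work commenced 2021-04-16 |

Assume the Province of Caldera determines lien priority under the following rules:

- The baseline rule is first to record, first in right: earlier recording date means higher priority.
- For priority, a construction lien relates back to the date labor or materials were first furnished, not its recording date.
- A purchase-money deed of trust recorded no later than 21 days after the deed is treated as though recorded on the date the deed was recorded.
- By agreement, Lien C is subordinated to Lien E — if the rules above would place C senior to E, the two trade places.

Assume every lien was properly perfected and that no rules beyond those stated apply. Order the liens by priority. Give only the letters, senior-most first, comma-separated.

Adjusting effective dates: B's effective date is the deed date, 2021-06-20; D's effective date is 2021-10-15, when work began; E relates back to 2021-04-16 (work commenced).
By effective date, earliest first: C (2021-03-26), E (2021-04-16), B (2021-06-20), A (2021-10-09), D (2021-10-15).
The subordination applies — C was senior to E — so C and E swap.

E, C, B, A, D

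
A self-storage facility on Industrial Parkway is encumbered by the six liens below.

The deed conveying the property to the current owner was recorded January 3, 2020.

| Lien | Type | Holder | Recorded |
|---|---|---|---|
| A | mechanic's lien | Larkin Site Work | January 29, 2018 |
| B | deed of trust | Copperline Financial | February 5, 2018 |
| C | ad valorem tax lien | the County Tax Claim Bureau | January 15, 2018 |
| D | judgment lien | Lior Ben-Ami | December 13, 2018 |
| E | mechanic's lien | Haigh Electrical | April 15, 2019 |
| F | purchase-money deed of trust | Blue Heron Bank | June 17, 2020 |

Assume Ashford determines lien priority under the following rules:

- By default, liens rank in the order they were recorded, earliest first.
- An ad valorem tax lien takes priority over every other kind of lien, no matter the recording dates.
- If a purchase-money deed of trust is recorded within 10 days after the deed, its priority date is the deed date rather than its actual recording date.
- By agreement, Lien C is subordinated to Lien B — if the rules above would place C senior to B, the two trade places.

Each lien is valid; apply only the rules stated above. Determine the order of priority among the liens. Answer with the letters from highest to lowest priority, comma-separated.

Effective dates: F was recorded 166 days after the deed — beyond 10 days — so no relation-back applies.
C is an ad valorem tax lien and takes priority over every other lien.
Among the remaining liens, by effective date: A (January 29, 2018), B (February 5, 2018), D (December 13, 2018), E (April 15, 2019), F (June 17, 2020).
C would otherwise be senior to B, so under the subordination agreement C and B exchange positions.

B, A, C, D, E, F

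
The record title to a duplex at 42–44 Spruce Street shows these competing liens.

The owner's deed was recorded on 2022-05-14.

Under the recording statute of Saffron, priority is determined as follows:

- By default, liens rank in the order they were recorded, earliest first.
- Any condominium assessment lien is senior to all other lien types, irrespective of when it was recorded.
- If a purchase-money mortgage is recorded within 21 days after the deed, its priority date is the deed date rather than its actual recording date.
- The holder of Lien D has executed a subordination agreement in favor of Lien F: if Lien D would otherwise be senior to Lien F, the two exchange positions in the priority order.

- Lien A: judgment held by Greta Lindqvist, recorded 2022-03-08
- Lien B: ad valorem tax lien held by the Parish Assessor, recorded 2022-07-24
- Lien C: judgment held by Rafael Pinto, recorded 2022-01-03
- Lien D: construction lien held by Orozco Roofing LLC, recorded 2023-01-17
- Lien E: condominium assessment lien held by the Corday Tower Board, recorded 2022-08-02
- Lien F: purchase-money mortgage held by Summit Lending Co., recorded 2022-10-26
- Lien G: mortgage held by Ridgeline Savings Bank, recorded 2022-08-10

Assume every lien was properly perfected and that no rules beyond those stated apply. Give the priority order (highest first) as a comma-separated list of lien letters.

Effective dates after the stated exceptions: F missed the 21-day window (165 days after the deed), so its recording date stands.
E is a condominium assessment lien, so it outranks all other liens regardless of date.
Ordering the rest by effective date: C (2022-01-03), A (2022-03-08), B (2022-07-24), G (2022-08-10), F (2022-10-26), D (2023-01-17).
D is already junior to F, so the subordination agreement changes nothing.

E, C, A, B, G, F, D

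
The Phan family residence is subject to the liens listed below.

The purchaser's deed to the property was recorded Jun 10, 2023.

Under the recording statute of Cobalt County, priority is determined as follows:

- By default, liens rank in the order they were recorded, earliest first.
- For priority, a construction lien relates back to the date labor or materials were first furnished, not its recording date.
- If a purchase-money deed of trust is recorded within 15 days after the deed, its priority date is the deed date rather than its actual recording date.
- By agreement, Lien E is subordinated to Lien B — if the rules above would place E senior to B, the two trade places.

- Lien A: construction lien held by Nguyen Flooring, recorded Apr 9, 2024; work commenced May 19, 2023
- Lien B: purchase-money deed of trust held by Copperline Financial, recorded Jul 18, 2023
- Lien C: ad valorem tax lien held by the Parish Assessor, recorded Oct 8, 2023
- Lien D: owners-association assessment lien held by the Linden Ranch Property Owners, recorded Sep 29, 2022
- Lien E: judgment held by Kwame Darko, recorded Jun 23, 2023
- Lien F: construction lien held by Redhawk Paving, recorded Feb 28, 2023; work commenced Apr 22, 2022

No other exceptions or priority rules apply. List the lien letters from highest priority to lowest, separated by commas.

F, D, A, B, E, C

Effective dates after the stated exceptions: A relates back to May 19, 2023 (work commenced); B was recorded 38 days after the deed — beyond 15 days — so no relation-back applies; F's effective date is Apr 22, 2022, when work began.
Ordering by effective date: F (Apr 22, 2022), D (Sep 29, 2022), A (May 19, 2023), E (Jun 23, 2023), B (Jul 18, 2023), C (Oct 8, 2023).
E would otherwise be senior to B, so under the subordination agreement E and B exchange positions.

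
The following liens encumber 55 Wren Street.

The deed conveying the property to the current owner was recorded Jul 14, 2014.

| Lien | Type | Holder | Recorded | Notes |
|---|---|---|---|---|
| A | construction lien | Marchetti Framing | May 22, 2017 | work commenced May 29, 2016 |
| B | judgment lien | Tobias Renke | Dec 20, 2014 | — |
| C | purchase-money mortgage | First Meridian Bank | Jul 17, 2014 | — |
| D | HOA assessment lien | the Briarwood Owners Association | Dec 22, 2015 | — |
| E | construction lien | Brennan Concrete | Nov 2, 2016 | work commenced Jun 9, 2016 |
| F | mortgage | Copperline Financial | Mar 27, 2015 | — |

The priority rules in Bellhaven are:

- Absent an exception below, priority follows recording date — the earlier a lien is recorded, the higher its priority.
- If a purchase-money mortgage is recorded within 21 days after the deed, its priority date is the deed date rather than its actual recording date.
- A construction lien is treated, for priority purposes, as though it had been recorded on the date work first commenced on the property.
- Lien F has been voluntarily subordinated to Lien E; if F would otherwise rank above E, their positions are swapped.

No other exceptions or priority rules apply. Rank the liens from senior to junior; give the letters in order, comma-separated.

C, B, E, D, A, F

First, effective dates: A relates back to May 29, 2016 (work commenced); C was recorded within the 21-day window, so its effective date is the deed date Jul 14, 2014; E relates back to Jun 9, 2016 (work commenced).
Ordering by effective date: C (Jul 14, 2014), B (Dec 20, 2014), F (Mar 27, 2015), D (Dec 22, 2015), A (May 29, 2016), E (Jun 9, 2016).
F would otherwise be senior to E, so under the subordination agreement F and E exchange positions.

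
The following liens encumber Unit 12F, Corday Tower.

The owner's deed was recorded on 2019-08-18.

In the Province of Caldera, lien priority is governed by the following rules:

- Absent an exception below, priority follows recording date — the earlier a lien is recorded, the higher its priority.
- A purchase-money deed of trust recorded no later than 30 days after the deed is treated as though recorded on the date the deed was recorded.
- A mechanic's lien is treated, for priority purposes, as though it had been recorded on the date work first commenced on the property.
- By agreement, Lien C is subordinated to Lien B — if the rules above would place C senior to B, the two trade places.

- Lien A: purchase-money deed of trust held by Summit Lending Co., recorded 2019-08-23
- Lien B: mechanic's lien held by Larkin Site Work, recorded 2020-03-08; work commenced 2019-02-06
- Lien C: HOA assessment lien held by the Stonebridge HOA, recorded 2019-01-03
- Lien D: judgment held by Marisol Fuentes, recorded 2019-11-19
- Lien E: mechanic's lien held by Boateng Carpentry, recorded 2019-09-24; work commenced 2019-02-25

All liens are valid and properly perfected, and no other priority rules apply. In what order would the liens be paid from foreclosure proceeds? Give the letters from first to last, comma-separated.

First, effective dates: A relates back to the deed date 2019-08-18; B is treated as recorded 2019-02-06, the work-commencement date; E's effective date is 2019-02-25, when work began.
Sorted by effective date: C (2019-01-03), B (2019-02-06), E (2019-02-25), A (2019-08-18), D (2019-11-19).
The subordination applies — C was senior to B — so C and B swap.

B, C, E, A, D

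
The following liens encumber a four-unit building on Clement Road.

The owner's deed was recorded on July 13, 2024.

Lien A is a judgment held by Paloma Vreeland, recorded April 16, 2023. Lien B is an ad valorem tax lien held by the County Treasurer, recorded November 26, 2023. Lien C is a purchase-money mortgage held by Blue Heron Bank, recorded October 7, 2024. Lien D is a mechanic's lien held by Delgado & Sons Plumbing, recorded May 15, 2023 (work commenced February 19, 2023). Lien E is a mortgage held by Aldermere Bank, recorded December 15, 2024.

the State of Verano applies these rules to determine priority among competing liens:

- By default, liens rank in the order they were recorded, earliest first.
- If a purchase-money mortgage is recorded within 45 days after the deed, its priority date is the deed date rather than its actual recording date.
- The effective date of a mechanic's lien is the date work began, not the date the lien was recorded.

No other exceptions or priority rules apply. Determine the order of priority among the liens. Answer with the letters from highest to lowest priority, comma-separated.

D, A, B, C, E

Effective dates after the stated exceptions: C missed the 45-day window (86 days after the deed), so its recording date stands; D is treated as recorded February 19, 2023, the work-commencement date.
Ordering by effective date: D (February 19, 2023), A (April 16, 2023), B (November 26, 2023), C (October 7, 2024), E (December 15, 2024).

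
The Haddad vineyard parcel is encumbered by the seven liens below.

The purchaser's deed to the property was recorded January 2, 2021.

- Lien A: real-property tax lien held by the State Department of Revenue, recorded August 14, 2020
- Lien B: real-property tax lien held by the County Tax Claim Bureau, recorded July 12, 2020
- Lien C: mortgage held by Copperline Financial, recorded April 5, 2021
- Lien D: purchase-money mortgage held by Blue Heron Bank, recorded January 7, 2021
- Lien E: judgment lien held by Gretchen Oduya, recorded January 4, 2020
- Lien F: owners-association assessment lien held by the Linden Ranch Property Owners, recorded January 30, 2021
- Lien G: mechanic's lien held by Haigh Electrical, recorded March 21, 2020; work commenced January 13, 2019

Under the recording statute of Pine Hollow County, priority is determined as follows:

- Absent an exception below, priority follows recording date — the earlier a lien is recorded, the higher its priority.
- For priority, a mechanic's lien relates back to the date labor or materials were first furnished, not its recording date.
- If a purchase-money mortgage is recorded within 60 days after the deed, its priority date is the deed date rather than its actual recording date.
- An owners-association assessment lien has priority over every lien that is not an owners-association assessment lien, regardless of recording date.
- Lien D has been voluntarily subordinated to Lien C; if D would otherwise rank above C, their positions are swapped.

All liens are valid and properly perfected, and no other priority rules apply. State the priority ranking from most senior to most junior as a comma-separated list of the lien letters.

Effective dates: D was recorded within the 60-day window, so its effective date is the deed date January 2, 2021; G is treated as recorded January 13, 2019, the work-commencement date.
F is an owners-association assessment lien and takes priority over every other lien.
Remaining liens by effective date: G (January 13, 2019), E (January 4, 2020), B (July 12, 2020), A (August 14, 2020), D (January 2, 2021), C (April 5, 2021).
D would otherwise be senior to C, so under the subordination agreement D and C exchange positions.

F, G, E, B, A, C, D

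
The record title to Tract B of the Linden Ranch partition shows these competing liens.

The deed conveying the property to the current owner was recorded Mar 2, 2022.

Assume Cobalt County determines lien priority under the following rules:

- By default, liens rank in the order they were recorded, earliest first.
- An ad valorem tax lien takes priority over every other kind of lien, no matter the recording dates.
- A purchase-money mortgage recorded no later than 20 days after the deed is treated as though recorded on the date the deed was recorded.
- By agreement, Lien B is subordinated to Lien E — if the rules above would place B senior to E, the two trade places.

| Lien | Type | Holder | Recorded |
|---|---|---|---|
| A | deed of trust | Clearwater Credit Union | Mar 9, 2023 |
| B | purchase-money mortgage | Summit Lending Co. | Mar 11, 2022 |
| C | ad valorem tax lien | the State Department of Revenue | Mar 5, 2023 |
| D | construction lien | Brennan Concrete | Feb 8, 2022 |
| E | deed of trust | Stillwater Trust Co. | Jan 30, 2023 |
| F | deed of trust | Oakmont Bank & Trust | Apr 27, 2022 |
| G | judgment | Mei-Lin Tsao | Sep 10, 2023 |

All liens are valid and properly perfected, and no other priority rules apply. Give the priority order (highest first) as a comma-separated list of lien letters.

C, D, E, F, B, A, G

Adjusting effective dates: B was recorded within the 20-day window, so its effective date is the deed date Mar 2, 2022.
C, as an ad valorem tax lien, has superpriority and ranks first.
Ordering the rest by effective date: D (Feb 8, 2022), B (Mar 2, 2022), F (Apr 27, 2022), E (Jan 30, 2023), A (Mar 9, 2023), G (Sep 10, 2023).
The subordination applies — B was senior to E — so B and E swap.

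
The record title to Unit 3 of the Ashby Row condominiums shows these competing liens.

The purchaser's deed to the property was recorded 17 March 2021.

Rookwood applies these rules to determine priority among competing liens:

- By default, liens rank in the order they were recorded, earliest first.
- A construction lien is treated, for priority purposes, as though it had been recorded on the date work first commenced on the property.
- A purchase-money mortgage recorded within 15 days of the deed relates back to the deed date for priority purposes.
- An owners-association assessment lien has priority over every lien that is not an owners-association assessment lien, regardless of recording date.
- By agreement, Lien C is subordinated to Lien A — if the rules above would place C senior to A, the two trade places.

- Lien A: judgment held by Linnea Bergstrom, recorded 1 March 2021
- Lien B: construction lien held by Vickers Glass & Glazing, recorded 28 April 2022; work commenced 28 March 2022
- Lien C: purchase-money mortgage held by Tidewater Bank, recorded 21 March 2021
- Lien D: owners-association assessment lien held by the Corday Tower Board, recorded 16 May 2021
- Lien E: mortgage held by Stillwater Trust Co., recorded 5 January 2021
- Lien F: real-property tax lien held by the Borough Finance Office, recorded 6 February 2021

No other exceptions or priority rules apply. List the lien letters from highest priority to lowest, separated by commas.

Adjusting effective dates: B's effective date is 28 March 2022, when work began; C relates back to the deed date 17 March 2021.
D is an owners-association assessment lien, so it outranks all other liens regardless of date.
Ordering the rest by effective date: E (5 January 2021), F (6 February 2021), A (1 March 2021), C (17 March 2021), B (28 March 2022).
C already ranks below A; the subordination has no effect.

D, E, F, A, C, B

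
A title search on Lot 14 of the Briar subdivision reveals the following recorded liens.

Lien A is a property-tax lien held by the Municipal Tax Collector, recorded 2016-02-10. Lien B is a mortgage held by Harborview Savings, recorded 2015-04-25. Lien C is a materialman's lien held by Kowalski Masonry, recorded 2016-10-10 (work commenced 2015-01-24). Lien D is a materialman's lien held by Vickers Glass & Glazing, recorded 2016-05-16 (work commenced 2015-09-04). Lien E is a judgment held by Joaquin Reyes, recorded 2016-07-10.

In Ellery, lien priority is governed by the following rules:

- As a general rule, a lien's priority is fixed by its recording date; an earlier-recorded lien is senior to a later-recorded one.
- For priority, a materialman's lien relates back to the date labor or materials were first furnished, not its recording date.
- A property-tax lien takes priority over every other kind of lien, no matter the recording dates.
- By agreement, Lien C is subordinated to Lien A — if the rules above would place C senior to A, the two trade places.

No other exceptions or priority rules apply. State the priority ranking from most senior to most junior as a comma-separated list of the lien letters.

A, C, B, D, E

Effective dates: C is treated as recorded 2015-01-24, the work-commencement date; D is treated as recorded 2015-09-04, the work-commencement date.
A is a property-tax lien, so it outranks all other liens regardless of date.
Among the remaining liens, by effective date: C (2015-01-24), B (2015-04-25), D (2015-09-04), E (2016-07-10).
Since C is not senior to A, the subordination leaves the order unchanged.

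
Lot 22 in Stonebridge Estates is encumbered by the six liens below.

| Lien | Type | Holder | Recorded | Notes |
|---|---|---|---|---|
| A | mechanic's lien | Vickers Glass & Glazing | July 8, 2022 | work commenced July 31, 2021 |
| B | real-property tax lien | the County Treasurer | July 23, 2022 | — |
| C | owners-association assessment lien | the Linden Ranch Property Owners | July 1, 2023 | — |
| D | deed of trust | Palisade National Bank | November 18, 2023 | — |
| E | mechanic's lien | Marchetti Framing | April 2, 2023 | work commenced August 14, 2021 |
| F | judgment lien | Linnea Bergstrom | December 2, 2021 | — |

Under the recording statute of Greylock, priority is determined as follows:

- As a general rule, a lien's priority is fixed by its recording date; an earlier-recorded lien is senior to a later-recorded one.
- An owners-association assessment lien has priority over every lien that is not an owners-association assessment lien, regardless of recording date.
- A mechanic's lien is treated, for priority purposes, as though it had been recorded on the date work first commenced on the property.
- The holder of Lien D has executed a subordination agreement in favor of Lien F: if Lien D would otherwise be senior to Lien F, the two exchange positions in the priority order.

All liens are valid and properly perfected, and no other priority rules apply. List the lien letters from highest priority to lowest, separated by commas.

Adjusting effective dates: A is treated as recorded July 31, 2021, the work-commencement date; E is treated as recorded August 14, 2021, the work-commencement date.
As an owners-association assessment lien, C is senior to every other lien.
The other liens, earliest effective date first: A (July 31, 2021), E (August 14, 2021), F (December 2, 2021), B (July 23, 2022), D (November 18, 2023).
D already ranks below F; the subordination has no effect.

C, A, E, F, B, D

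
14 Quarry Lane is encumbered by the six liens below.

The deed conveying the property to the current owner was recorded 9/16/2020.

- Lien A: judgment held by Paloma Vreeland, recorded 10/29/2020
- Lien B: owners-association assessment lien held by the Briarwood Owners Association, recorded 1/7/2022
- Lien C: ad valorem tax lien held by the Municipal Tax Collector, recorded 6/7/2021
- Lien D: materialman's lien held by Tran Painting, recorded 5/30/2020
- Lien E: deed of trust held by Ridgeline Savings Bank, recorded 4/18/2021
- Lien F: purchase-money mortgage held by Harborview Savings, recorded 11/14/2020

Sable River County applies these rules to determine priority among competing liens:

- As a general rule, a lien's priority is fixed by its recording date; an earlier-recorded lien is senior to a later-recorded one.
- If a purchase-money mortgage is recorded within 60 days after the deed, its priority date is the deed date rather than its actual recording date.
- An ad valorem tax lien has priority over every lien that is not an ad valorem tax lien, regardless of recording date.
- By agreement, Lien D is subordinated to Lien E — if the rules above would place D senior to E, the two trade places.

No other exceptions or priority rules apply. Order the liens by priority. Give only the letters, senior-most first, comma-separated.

C, E, F, A, D, B

First, effective dates: F was recorded within the 60-day window, so its effective date is the deed date 9/16/2020.
C, as an ad valorem tax lien, has superpriority and ranks first.
Remaining liens by effective date: D (5/30/2020), F (9/16/2020), A (10/29/2020), E (4/18/2021), B (1/7/2022).
The subordination applies — D was senior to E — so D and E swap.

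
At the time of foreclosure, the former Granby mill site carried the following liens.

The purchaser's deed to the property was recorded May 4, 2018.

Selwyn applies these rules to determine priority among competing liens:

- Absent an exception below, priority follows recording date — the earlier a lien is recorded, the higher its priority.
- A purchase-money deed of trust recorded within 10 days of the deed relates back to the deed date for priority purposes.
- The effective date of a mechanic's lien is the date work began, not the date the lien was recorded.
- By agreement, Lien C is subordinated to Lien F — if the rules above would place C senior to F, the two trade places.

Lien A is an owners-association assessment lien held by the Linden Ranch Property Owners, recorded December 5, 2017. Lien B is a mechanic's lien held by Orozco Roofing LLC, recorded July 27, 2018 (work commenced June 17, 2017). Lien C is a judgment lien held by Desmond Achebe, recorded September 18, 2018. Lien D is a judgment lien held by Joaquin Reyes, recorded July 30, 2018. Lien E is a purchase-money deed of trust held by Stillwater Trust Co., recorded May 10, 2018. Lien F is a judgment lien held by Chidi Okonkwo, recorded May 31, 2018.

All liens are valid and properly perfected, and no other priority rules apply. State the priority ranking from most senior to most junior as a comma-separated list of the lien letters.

Effective dates: B's effective date is June 17, 2017, when work began; E's effective date is the deed date, May 4, 2018.
By effective date, earliest first: B (June 17, 2017), A (December 5, 2017), E (May 4, 2018), F (May 31, 2018), D (July 30, 2018), C (September 18, 2018).
C is already junior to F, so the subordination agreement changes nothing.

B, A, E, F, D, C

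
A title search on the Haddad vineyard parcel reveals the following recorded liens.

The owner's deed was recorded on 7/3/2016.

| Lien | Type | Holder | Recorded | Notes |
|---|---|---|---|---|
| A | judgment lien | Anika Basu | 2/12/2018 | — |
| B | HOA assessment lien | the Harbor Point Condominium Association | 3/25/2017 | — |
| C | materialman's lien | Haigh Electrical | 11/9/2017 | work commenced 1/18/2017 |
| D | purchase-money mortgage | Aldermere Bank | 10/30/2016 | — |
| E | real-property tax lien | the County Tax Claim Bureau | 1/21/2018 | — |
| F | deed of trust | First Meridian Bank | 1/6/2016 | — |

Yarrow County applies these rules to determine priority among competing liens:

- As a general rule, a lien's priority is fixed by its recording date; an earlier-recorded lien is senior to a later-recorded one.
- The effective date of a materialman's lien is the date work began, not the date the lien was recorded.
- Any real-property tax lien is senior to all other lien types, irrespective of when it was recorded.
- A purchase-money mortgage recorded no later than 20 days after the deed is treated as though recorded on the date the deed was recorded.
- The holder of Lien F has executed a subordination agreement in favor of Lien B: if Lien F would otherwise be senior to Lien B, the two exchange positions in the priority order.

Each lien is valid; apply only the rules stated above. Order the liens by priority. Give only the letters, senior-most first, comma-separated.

E, B, D, C, F, A

First, effective dates: C relates back to 1/18/2017 (work commenced); D was recorded 119 days after the deed, outside the 20-day window, so it keeps its recording date.
E is a real-property tax lien and takes priority over every other lien.
Remaining liens by effective date: F (1/6/2016), D (10/30/2016), C (1/18/2017), B (3/25/2017), A (2/12/2018).
The subordination applies — F was senior to B — so F and B swap.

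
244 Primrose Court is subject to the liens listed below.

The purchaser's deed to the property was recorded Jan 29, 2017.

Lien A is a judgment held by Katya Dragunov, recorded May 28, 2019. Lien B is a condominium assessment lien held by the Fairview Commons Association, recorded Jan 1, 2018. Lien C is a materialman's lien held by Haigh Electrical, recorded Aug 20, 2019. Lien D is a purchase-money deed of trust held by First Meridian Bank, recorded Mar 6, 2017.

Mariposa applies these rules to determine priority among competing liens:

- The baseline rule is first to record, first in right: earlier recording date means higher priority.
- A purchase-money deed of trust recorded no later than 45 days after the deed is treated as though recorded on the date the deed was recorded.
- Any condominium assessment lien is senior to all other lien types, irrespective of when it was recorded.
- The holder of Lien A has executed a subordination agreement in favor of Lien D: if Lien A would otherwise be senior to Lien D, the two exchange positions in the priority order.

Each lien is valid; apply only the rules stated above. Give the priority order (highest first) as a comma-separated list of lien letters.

B, D, A, C

Effective dates after the stated exceptions: D relates back to the deed date Jan 29, 2017.
As a condominium assessment lien, B is senior to every other lien.
Ordering the rest by effective date: D (Jan 29, 2017), A (May 28, 2019), C (Aug 20, 2019).
Since A is not senior to D, the subordination leaves the order unchanged.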